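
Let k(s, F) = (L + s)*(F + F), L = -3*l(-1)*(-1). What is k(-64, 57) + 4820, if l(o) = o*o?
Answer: -2134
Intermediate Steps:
l(o) = o²
L = 3 (L = -3*(-1)²*(-1) = -3*1*(-1) = -3*(-1) = 3)
k(s, F) = 2*F*(3 + s) (k(s, F) = (3 + s)*(F + F) = (3 + s)*(2*F) = 2*F*(3 + s))
k(-64, 57) + 4820 = 2*57*(3 - 64) + 4820 = 2*57*(-61) + 4820 = -6954 + 4820 = -2134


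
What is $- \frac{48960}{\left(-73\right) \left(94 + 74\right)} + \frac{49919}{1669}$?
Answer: $\frac{28913369}{852859} \approx 33.902$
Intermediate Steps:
$- \frac{48960}{\left(-73\right) \left(94 + 74\right)} + \frac{49919}{1669} = - \frac{48960}{\left(-73\right) 168} + 49919 \cdot \frac{1}{1669} = - \frac{48960}{-12264} + \frac{49919}{1669} = \left(-48960\right) \left(- \frac{1}{12264}\right) + \frac{49919}{1669} = \frac{2040}{511} + \frac{49919}{1669} = \frac{28913369}{852859}$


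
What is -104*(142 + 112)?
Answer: -26416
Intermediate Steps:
-104*(142 + 112) = -104*254 = -26416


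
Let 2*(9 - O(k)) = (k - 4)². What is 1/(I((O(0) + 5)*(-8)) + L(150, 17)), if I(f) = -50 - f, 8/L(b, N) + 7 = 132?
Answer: -125/242 ≈ -0.51653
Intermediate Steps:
L(b, N) = 8/125 (L(b, N) = 8/(-7 + 132) = 8/125)
O(k) = 9 - (-4 + k)²/2 (O(k) = 9 - (k - 4)²/2 = 9 - (-4 + k)²/2)
1/(I((O(0) + 5)*(-8)) + L(150, 17)) = 1/((-50 - ((9 - (-4 + 0)²/2) + 5)*(-8)) + 8/125) = 1/((-50 - ((9 - ½*(-4)²) + 5)*(-8)) + 8/125) = 1/((-50 - ((9 - ½*16) + 5)*(-8)) + 8/125) = 1/((-50 - ((9 - 8) + 5)*(-8)) + 8/125) = 1/((-50 - (1 + 5)*(-8)) + 8/125) = 1/((-50 - 6*(-8)) + 8/125) = 1/((-50 - 1*(-48)) + 8/125) = 1/((-50 + 48) + 8/125) = 1/(-2 + 8/125) = 1/(-242/125) = -125/242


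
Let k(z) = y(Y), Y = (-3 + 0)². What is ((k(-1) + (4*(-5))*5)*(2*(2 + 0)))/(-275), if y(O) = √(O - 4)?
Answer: 16/11 - 4*√5/275 ≈ 1.4220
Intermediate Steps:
Y = 9 (Y = (-3)² = 9)
y(O) = √(-4 + O)
k(z) = √5 (k(z) = √(-4 + 9) = √5)
((k(-1) + (4*(-5))*5)*(2*(2 + 0)))/(-275) = ((√5 + (4*(-5))*5)*(2*(2 + 0)))/(-275) = ((√5 - 20*5)*(2*2))*(-1/275) = ((√5 - 100)*4)*(-1/275) = ((-100 + √5)*4)*(-1/275) = (-400 + 4*√5)*(-1/275) = 16/11 - 4*√5/275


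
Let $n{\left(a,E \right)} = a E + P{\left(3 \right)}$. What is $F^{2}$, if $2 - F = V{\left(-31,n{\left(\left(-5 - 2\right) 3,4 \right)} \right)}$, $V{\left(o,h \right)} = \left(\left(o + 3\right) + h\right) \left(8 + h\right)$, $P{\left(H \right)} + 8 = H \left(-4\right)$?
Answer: $160528900$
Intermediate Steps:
$P{\left(H \right)} = -8 - 4 H$ ($P{\left(H \right)} = -8 + H \left(-4\right) = -8 - 4 H$)
$n{\left(a,E \right)} = -20 + E a$ ($n{\left(a,E \right)} = a E - 20 = E a - 20 = -20 + E a$)
$V{\left(o,h \right)} = \left(8 + h\right) \left(3 + h + o\right)$ ($V{\left(o,h \right)} = \left(\left(3 + o\right) + h\right) \left(8 + h\right) = \left(3 + h + o\right) \left(8 + h\right) = \left(8 + h\right) \left(3 + h + o\right)$)
$F = -12670$ ($F = 2 - \left(24 + \left(-20 + 4 \left(-5 - 2\right) 3\right)^{2} + 8 \left(-31\right) + 11 \left(-20 + 4 \left(-5 - 2\right) 3\right) + \left(-20 + 4 \left(-5 - 2\right) 3\right) \left(-31\right)\right) = 2 - \left(24 + \left(-20 + 4 \left(\left(-7\right) 3\right)\right)^{2} - 248 + 11 \left(-20 + 4 \left(\left(-7\right) 3\right)\right) + \left(-20 + 4 \left(\left(-7\right) 3\right)\right) \left(-31\right)\right) = 2 - \left(24 + \left(-20 + 4 \left(-21\right)\right)^{2} - 248 + 11 \left(-20 + 4 \left(-21\right)\right) + \left(-20 + 4 \left(-21\right)\right) \left(-31\right)\right) = 2 - \left(24 + \left(-20 - 84\right)^{2} - 248 + 11 \left(-20 - 84\right) + \left(-20 - 84\right) \left(-31\right)\right) = 2 - \left(24 + \left(-104\right)^{2} - 248 + 11 \left(-104\right) - -3224\right) = 2 - \left(24 + 10816 - 248 - 1144 + 3224\right) = 2 - 12672 = -12670$)
$F^{2} = \left(-12670\right)^{2} = 160528900$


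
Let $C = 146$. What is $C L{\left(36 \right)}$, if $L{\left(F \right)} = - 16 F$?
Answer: $-84096$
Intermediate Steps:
$C L{\left(36 \right)} = 146 \left(\left(-16\right) 36\right) = 146 \left(-576\right) = -84096$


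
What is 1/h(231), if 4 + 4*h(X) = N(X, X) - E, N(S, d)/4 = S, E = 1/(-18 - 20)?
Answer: 152/34961 ≈ 0.0043477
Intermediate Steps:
E = -1/38 (E = 1/(-38) = -1/38 ≈ -0.026316)
N(S, d) = 4*S
h(X) = -151/152 + X (h(X) = -1 + (4*X - 1*(-1/38))/4 = -1 + (4*X + 1/38)/4 = -1 + (1/38 + 4*X)/4 = -1 + (1/152 + X) = -151/152 + X)
1/h(231) = 1/(-151/152 + 231) = 1/(34961/152) = 152/34961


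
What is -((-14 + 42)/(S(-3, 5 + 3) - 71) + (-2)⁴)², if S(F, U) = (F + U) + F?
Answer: -1157776/4761 ≈ -243.18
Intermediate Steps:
S(F, U) = U + 2*F
-((-14 + 42)/(S(-3, 5 + 3) - 71) + (-2)⁴)² = -((-14 + 42)/(((5 + 3) + 2*(-3)) - 71) + (-2)⁴)² = -(28/((8 - 6) - 71) + 16)² = -(28/(2 - 71) + 16)² = -(28/(-69) + 16)² = -(28*(-1/69) + 16)² = -(-28/69 + 16)² = -(1076/69)² = -1*1157776/4761 = -1157776/4761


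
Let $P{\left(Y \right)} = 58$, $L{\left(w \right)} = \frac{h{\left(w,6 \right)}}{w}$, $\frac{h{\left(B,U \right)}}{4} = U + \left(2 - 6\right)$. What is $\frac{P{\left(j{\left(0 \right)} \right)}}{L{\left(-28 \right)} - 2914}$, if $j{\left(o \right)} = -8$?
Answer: $- \frac{203}{10200} \approx -0.019902$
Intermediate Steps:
$h{\left(B,U \right)} = -16 + 4 U$ ($h{\left(B,U \right)} = 4 \left(U + \left(2 - 6\right)\right) = 4 \left(U - 4\right) = 4 \left(-4 + U\right) = -16 + 4 U$)
$L{\left(w \right)} = \frac{8}{w}$ ($L{\left(w \right)} = \frac{-16 + 4 \cdot 6}{w} = \frac{-16 + 24}{w} = \frac{8}{w}$)
$\frac{P{\left(j{\left(0 \right)} \right)}}{L{\left(-28 \right)} - 2914} = \frac{58}{\frac{8}{-28} - 2914} = \frac{58}{8 \left(- \frac{1}{28}\right) - 2914} = \frac{58}{- \frac{2}{7} - 2914} = \frac{58}{- \frac{20400}{7}} = 58 \left(- \frac{7}{20400}\right) = - \frac{203}{10200}$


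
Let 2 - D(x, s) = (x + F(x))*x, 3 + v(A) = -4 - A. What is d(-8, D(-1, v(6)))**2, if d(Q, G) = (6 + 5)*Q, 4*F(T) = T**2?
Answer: 7744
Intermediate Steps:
F(T) = T**2/4
v(A) = -7 - A (v(A) = -3 + (-4 - A) = -7 - A)
D(x, s) = 2 - x*(x + x**2/4) (D(x, s) = 2 - (x + x**2/4)*x = 2 - x*(x + x**2/4))
d(Q, G) = 11*Q
d(-8, D(-1, v(6)))**2 = (11*(-8))**2 = (-88)**2 = 7744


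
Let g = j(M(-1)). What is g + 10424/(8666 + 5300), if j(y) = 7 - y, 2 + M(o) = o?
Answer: 75042/6983 ≈ 10.746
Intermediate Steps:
M(o) = -2 + o
g = 10 (g = 7 - (-2 - 1) = 7 - 1*(-3) = 7 + 3 = 10)
g + 10424/(8666 + 5300) = 10 + 10424/(8666 + 5300) = 10 + 10424/13966 = 10 + 10424*(1/13966) = 10 + 5212/6983 = 75042/6983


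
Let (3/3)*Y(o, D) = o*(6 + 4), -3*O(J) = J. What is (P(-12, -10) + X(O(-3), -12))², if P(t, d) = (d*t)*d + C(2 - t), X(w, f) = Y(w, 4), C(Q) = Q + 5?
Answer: 1371241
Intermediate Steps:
C(Q) = 5 + Q
O(J) = -J/3
Y(o, D) = 10*o (Y(o, D) = o*(6 + 4) = o*10 = 10*o)
X(w, f) = 10*w
P(t, d) = 7 - t + t*d² (P(t, d) = (d*t)*d + (5 + (2 - t)) = t*d² + (7 - t) = 7 - t + t*d²)
(P(-12, -10) + X(O(-3), -12))² = ((7 - 1*(-12) - 12*(-10)²) + 10*(-⅓*(-3)))² = ((7 + 12 - 12*100) + 10*1)² = ((7 + 12 - 1200) + 10)² = (-1181 + 10)² = (-1171)² = 1371241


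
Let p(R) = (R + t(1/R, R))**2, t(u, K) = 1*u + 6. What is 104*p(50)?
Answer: 203985626/625 ≈ 3.2638e+5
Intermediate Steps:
t(u, K) = 6 + u (t(u, K) = u + 6 = 6 + u)
p(R) = (6 + R + 1/R)**2 (p(R) = (R + (6 + 1/R))**2 = (6 + R + 1/R)**2)
104*p(50) = 104*(6 + 50 + 1/50)**2 = 104*(2801/50)**2 = 104*(7845601/2500) = 203985626/625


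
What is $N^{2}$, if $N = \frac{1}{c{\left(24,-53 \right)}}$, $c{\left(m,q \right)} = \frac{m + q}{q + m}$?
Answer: $1$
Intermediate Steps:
$c{\left(m,q \right)} = 1$ ($c{\left(m,q \right)} = \frac{m + q}{m + q} = 1$)
$N = 1$ ($N = 1^{-1} = 1$)
$N^{2} = 1^{2} = 1$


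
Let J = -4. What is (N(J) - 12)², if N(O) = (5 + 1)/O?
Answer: 729/4 ≈ 182.25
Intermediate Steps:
N(O) = 6/O
(N(J) - 12)² = (6/(-4) - 12)² = (6*(-¼) - 12)² = (-3/2 - 12)² = (-27/2)² = 729/4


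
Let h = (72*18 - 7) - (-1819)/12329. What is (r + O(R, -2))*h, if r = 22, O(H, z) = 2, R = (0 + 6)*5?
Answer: 381453600/12329 ≈ 30940.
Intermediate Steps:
R = 30 (R = 6*5 = 30)
h = 15893900/12329 (h = (1296 - 7) - (-1819)/12329 = 1289 - 1*(-1819/12329) = 1289 + 1819/12329 = 15893900/12329 ≈ 1289.1)
(r + O(R, -2))*h = (22 + 2)*(15893900/12329) = 24*(15893900/12329) = 381453600/12329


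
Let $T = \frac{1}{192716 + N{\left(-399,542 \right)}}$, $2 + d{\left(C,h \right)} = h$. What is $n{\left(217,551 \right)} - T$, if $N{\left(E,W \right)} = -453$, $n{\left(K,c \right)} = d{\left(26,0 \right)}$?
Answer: $- \frac{384527}{192263} \approx -2.0$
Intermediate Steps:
$d{\left(C,h \right)} = -2 + h$
$n{\left(K,c \right)} = -2$ ($n{\left(K,c \right)} = -2 + 0 = -2$)
$T = \frac{1}{192263}$ ($T = \frac{1}{192716 - 453} = \frac{1}{192263} \approx 5.2012 \cdot 10^{-6}$)
$n{\left(217,551 \right)} - T = -2 - \frac{1}{192263} = - \frac{384527}{192263}$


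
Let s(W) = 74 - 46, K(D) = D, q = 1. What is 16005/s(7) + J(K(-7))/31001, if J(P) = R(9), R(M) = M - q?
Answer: 496171229/868028 ≈ 571.61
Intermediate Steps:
R(M) = -1 + M (R(M) = M - 1*1 = M - 1 = -1 + M)
J(P) = 8 (J(P) = -1 + 9 = 8)
s(W) = 28
16005/s(7) + J(K(-7))/31001 = 16005/28 + 8/31001 = 496171229/868028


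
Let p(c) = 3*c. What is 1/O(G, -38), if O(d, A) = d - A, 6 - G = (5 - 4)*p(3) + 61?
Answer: -1/26 ≈ -0.038462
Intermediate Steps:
G = -64 (G = 6 - ((5 - 4)*(3*3) + 61) = 6 - (1*9 + 61) = 6 - (9 + 61) = 6 - 1*70 = 6 - 70 = -64)
1/O(G, -38) = 1/(-64 - 1*(-38)) = 1/(-64 + 38) = 1/(-26) = -1/26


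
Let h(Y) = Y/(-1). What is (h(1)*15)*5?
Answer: -75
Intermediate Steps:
h(Y) = -Y (h(Y) = Y*(-1) = -Y)
(h(1)*15)*5 = (-1*1*15)*5 = -1*15*5 = -15*5 = -75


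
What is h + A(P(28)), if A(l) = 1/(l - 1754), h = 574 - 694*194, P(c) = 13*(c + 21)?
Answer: -149747255/1117 ≈ -1.3406e+5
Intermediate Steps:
P(c) = 273 + 13*c (P(c) = 13*(21 + c) = 273 + 13*c)
h = -134062 (h = 574 - 134636 = -134062)
A(l) = 1/(-1754 + l)
h + A(P(28)) = -134062 + 1/(-1754 + (273 + 13*28)) = -134062 + 1/(-1754 + (273 + 364)) = -134062 + 1/(-1754 + 637) = -134062 + 1/(-1117) = -134062 - 1/1117 = -149747255/1117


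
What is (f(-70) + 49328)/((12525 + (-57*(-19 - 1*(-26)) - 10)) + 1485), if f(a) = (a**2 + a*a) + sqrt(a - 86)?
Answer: 59128/13601 + 2*I*sqrt(39)/13601 ≈ 4.3473 + 0.00091831*I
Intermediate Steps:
f(a) = sqrt(-86 + a) + 2*a**2 (f(a) = (a**2 + a**2) + sqrt(-86 + a) = 2*a**2 + sqrt(-86 + a) = sqrt(-86 + a) + 2*a**2)
(f(-70) + 49328)/((12525 + (-57*(-19 - 1*(-26)) - 10)) + 1485) = ((sqrt(-86 - 70) + 2*(-70)**2) + 49328)/((12525 + (-57*(-19 - 1*(-26)) - 10)) + 1485) = ((sqrt(-156) + 2*4900) + 49328)/((12525 + (-57*(-19 + 26) - 10)) + 1485) = ((2*I*sqrt(39) + 9800) + 49328)/((12525 + (-57*7 - 10)) + 1485) = ((9800 + 2*I*sqrt(39)) + 49328)/((12525 + (-399 - 10)) + 1485) = (59128 + 2*I*sqrt(39))/((12525 - 409) + 1485) = (59128 + 2*I*sqrt(39))/(12116 + 1485) = (59128 + 2*I*sqrt(39))/13601 = (59128 + 2*I*sqrt(39))*(1/13601) = 59128/13601 + 2*I*sqrt(39)/13601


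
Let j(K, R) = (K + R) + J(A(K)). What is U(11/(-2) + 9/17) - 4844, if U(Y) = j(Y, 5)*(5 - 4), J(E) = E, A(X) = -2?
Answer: -164763/34 ≈ -4846.0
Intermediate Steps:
j(K, R) = -2 + K + R (j(K, R) = (K + R) - 2 = -2 + K + R)
U(Y) = 3 + Y (U(Y) = (-2 + Y + 5)*(5 - 4) = (3 + Y)*1 = 3 + Y)
U(11/(-2) + 9/17) - 4844 = (3 + (11/(-2) + 9/17)) - 4844 = (3 + (11*(-½) + 9*(1/17))) - 4844 = (3 + (-11/2 + 9/17)) - 4844 = (3 - 169/34) - 4844 = -67/34 - 4844 = -164763/34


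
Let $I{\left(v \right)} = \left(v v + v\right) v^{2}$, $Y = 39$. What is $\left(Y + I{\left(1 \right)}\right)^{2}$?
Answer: $1681$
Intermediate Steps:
$I{\left(v \right)} = v^{2} \left(v + v^{2}\right)$ ($I{\left(v \right)} = \left(v^{2} + v\right) v^{2} = \left(v + v^{2}\right) v^{2} = v^{2} \left(v + v^{2}\right)$)
$\left(Y + I{\left(1 \right)}\right)^{2} = \left(39 + 1^{3} \left(1 + 1\right)\right)^{2} = \left(39 + 1 \cdot 2\right)^{2} = \left(39 + 2\right)^{2} = 41^{2} = 1681$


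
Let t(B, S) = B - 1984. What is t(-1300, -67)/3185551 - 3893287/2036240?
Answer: -12408951308297/6486546368240 ≈ -1.9130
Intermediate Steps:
t(B, S) = -1984 + B
t(-1300, -67)/3185551 - 3893287/2036240 = (-1984 - 1300)/3185551 - 3893287/2036240 = -3284*1/3185551 - 3893287*1/2036240 = -3284/3185551 - 3893287/2036240 = -12408951308297/6486546368240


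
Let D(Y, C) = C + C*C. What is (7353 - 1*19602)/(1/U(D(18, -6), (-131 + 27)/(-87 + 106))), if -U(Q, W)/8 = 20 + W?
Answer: 27045792/19 ≈ 1.4235e+6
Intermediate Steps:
D(Y, C) = C + C²
U(Q, W) = -160 - 8*W (U(Q, W) = -8*(20 + W) = -160 - 8*W)
(7353 - 1*19602)/(1/U(D(18, -6), (-131 + 27)/(-87 + 106))) = (7353 - 1*19602)/(1/(-160 - 8*(-131 + 27)/(-87 + 106))) = (7353 - 19602)/(1/(-160 - (-832)/19)) = -12249/(1/(-160 - (-832)/19)) = -12249/(1/(-160 - 8*(-104/19))) = -12249/(1/(-160 + 832/19)) = -12249/(1/(-2208/19)) = -12249/(-19/2208) = -12249*(-2208/19) = 27045792/19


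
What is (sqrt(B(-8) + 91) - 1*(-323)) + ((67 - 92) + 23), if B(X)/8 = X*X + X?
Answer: 321 + 7*sqrt(11) ≈ 344.22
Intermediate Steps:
B(X) = 8*X + 8*X**2 (B(X) = 8*(X*X + X) = 8*(X**2 + X) = 8*(X + X**2) = 8*X + 8*X**2)
(sqrt(B(-8) + 91) - 1*(-323)) + ((67 - 92) + 23) = (sqrt(8*(-8)*(1 - 8) + 91) - 1*(-323)) + ((67 - 92) + 23) = (sqrt(8*(-8)*(-7) + 91) + 323) + (-25 + 23) = (sqrt(448 + 91) + 323) - 2 = (sqrt(539) + 323) - 2 = (7*sqrt(11) + 323) - 2 = (323 + 7*sqrt(11)) - 2 = 321 + 7*sqrt(11)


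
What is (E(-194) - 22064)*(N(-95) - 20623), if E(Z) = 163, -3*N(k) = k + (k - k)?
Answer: 1352912374/3 ≈ 4.5097e+8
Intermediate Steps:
N(k) = -k/3 (N(k) = -(k + (k - k))/3 = -(k + 0)/3 = -k/3)
(E(-194) - 22064)*(N(-95) - 20623) = (163 - 22064)*(-⅓*(-95) - 20623) = -21901*(95/3 - 20623) = -21901*(-61774/3) = 1352912374/3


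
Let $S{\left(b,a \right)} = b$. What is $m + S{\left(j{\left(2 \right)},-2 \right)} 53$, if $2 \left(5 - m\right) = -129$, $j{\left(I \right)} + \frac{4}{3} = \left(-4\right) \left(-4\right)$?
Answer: $\frac{5081}{6} \approx 846.83$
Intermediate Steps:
$j{\left(I \right)} = \frac{44}{3}$ ($j{\left(I \right)} = - \frac{4}{3} - -16 = - \frac{4}{3} + 16 = \frac{44}{3}$)
$m = \frac{139}{2}$ ($m = 5 - - \frac{129}{2} = 5 + \frac{129}{2} = \frac{139}{2} \approx 69.5$)
$m + S{\left(j{\left(2 \right)},-2 \right)} 53 = \frac{139}{2} + \frac{44}{3} \cdot 53 = \frac{139}{2} + \frac{2332}{3} = \frac{5081}{6}$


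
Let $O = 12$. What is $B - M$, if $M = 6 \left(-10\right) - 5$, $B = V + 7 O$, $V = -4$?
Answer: $145$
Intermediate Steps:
$B = 80$ ($B = -4 + 7 \cdot 12 = -4 + 84 = 80$)
$M = -65$ ($M = -60 - 5 = -65$)
$B - M = 80 - -65 = 80 + 65 = 145$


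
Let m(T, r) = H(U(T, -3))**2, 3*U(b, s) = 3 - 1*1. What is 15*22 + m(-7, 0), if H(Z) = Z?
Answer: 2974/9 ≈ 330.44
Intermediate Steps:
U(b, s) = 2/3 (U(b, s) = (3 - 1*1)/3 = (3 - 1)/3 = (1/3)*2 = 2/3)
m(T, r) = 4/9 (m(T, r) = (2/3)**2 = 4/9)
15*22 + m(-7, 0) = 15*22 + 4/9 = 330 + 4/9 = 2974/9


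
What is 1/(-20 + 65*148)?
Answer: 1/9600 ≈ 0.00010417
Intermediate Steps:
1/(-20 + 65*148) = 1/(-20 + 9620) = 1/9600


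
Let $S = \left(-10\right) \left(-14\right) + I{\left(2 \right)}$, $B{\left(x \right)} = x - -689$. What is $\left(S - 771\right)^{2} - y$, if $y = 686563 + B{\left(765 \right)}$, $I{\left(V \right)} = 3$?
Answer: $-293633$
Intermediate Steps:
$B{\left(x \right)} = 689 + x$ ($B{\left(x \right)} = x + 689 = 689 + x$)
$S = 143$ ($S = \left(-10\right) \left(-14\right) + 3 = 140 + 3 = 143$)
$y = 688017$ ($y = 686563 + \left(689 + 765\right) = 686563 + 1454 = 688017$)
$\left(S - 771\right)^{2} - y = \left(143 - 771\right)^{2} - 688017 = \left(-628\right)^{2} - 688017 = 394384 - 688017 = -293633$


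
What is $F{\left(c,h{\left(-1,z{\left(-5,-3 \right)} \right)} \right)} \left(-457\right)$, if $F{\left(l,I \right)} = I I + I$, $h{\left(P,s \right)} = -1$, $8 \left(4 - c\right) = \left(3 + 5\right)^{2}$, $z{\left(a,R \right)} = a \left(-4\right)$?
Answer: $0$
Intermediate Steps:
$z{\left(a,R \right)} = - 4 a$
$c = -4$ ($c = 4 - \frac{\left(3 + 5\right)^{2}}{8} = 4 - \frac{8^{2}}{8} = 4 - 8 = -4$)
$F{\left(l,I \right)} = I + I^{2}$ ($F{\left(l,I \right)} = I^{2} + I = I + I^{2}$)
$F{\left(c,h{\left(-1,z{\left(-5,-3 \right)} \right)} \right)} \left(-457\right) = - (1 - 1) \left(-457\right) = \left(-1\right) 0 \left(-457\right) = 0 \left(-457\right) = 0$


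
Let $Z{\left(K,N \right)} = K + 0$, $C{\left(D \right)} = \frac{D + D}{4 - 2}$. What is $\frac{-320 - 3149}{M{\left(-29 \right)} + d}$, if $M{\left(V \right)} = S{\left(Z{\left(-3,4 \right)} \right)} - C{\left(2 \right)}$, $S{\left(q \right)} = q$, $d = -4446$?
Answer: $\frac{3469}{4451} \approx 0.77938$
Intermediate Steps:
$C{\left(D \right)} = D$ ($C{\left(D \right)} = \frac{2 D}{2} = 2 D \frac{1}{2} = D$)
$Z{\left(K,N \right)} = K$
$M{\left(V \right)} = -5$ ($M{\left(V \right)} = -3 - 2 = -5$)
$\frac{-320 - 3149}{M{\left(-29 \right)} + d} = \frac{-320 - 3149}{-5 - 4446} = - \frac{3469}{-4451} = \left(-3469\right) \left(- \frac{1}{4451}\right) = \frac{3469}{4451}$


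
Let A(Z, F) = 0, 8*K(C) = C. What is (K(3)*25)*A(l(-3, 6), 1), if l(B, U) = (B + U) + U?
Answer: 0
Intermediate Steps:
K(C) = C/8
l(B, U) = B + 2*U
(K(3)*25)*A(l(-3, 6), 1) = (((⅛)*3)*25)*0 = ((3/8)*25)*0 = (75/8)*0 = 0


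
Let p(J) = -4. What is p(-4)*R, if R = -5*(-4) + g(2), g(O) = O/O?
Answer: -84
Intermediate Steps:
g(O) = 1
R = 21 (R = -5*(-4) + 1 = 20 + 1 = 21)
p(-4)*R = -4*21 = -84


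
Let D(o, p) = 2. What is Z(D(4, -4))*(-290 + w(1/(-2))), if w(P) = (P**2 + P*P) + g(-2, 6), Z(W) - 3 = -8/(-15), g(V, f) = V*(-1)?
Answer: -6095/6 ≈ -1015.8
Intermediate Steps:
g(V, f) = -V
Z(W) = 53/15 (Z(W) = 3 - 8/(-15) = 3 - 8*(-1/15) = 3 + 8/15 = 53/15)
w(P) = 2 + 2*P**2 (w(P) = (P**2 + P*P) - 1*(-2) = (P**2 + P**2) + 2 = 2*P**2 + 2 = 2 + 2*P**2)
Z(D(4, -4))*(-290 + w(1/(-2))) = 53*(-290 + (2 + 2*(1/(-2))**2))/15 = 53*(-290 + (2 + 2*(-1/2)**2))/15 = 53*(-290 + (2 + 2*(1/4)))/15 = 53*(-290 + (2 + 1/2))/15 = 53*(-290 + 5/2)/15 = (53/15)*(-575/2) = -6095/6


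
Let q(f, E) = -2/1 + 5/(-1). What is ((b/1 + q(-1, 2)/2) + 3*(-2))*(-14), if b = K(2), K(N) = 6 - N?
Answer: 77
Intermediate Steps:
q(f, E) = -7 (q(f, E) = -2*1 + 5*(-1) = -2 - 5 = -7)
b = 4 (b = 6 - 1*2 = 6 - 2 = 4)
((b/1 + q(-1, 2)/2) + 3*(-2))*(-14) = ((4/1 - 7/2) + 3*(-2))*(-14) = ((4*1 - 7*½) - 6)*(-14) = ((4 - 7/2) - 6)*(-14) = (½ - 6)*(-14) = -11/2*(-14) = 77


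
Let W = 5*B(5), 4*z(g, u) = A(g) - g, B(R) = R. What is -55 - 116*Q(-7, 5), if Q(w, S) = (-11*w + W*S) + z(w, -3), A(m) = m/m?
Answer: -23719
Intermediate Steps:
A(m) = 1
z(g, u) = 1/4 - g/4 (z(g, u) = (1 - g)/4 = 1/4 - g/4)
W = 25 (W = 5*5 = 25)
Q(w, S) = 1/4 + 25*S - 45*w/4 (Q(w, S) = (-11*w + 25*S) + (1/4 - w/4) = 1/4 + 25*S - 45*w/4)
-55 - 116*Q(-7, 5) = -55 - 116*(1/4 + 25*5 - 45/4*(-7)) = -55 - 116*(1/4 + 125 + 315/4) = -55 - 116*204 = -55 - 23664 = -23719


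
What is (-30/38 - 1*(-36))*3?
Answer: 2007/19 ≈ 105.63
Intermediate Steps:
(-30/38 - 1*(-36))*3 = (-30*1/38 + 36)*3 = (-15/19 + 36)*3 = (669/19)*3 = 2007/19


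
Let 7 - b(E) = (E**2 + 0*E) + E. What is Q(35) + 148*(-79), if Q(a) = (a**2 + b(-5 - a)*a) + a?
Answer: -64787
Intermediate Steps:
b(E) = 7 - E - E**2 (b(E) = 7 - ((E**2 + 0*E) + E) = 7 - ((E**2 + 0) + E) = 7 - (E**2 + E) = 7 - (E + E**2) = 7 + (-E - E**2) = 7 - E - E**2)
Q(a) = a + a**2 + a*(12 + a - (-5 - a)**2) (Q(a) = (a**2 + (7 - (-5 - a) - (-5 - a)**2)*a) + a = (a**2 + (7 + (5 + a) - (-5 - a)**2)*a) + a = (a**2 + (12 + a - (-5 - a)**2)*a) + a = (a**2 + a*(12 + a - (-5 - a)**2)) + a = a + a**2 + a*(12 + a - (-5 - a)**2))
Q(35) + 148*(-79) = 35*(13 - (5 + 35)**2 + 2*35) + 148*(-79) = 35*(13 - 1*40**2 + 70) - 11692 = 35*(13 - 1*1600 + 70) - 11692 = 35*(13 - 1600 + 70) - 11692 = 35*(-1517) - 11692 = -53095 - 11692 = -64787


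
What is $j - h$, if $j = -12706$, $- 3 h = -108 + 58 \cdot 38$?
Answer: $- \frac{36022}{3} \approx -12007.0$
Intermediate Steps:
$h = - \frac{2096}{3}$ ($h = - \frac{-108 + 58 \cdot 38}{3} = - \frac{-108 + 2204}{3} = \left(- \frac{1}{3}\right) 2096 = - \frac{2096}{3} \approx -698.67$)
$j - h = -12706 - - \frac{2096}{3} = -12706 + \frac{2096}{3} = - \frac{36022}{3}$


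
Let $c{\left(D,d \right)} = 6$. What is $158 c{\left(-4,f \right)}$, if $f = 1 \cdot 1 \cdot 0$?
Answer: $948$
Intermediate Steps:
$f = 0$ ($f = 1 \cdot 0 = 0$)
$158 c{\left(-4,f \right)} = 158 \cdot 6 = 948$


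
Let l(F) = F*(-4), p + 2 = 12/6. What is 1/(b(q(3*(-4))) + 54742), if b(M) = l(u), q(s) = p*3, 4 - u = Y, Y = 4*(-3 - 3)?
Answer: 1/54630 ≈ 1.8305e-5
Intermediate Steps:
Y = -24 (Y = 4*(-6) = -24)
p = 0 (p = -2 + 12/6 = -2 + 12*(⅙) = -2 + 2 = 0)
u = 28 (u = 4 - 1*(-24) = 4 + 24 = 28)
l(F) = -4*F
q(s) = 0 (q(s) = 0*3 = 0)
b(M) = -112 (b(M) = -4*28 = -112)
1/(b(q(3*(-4))) + 54742) = 1/(-112 + 54742) = 1/54630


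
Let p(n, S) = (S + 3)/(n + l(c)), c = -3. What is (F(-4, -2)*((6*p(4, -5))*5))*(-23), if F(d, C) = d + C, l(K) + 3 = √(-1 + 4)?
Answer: 4140 - 4140*√3 ≈ -3030.7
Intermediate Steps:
l(K) = -3 + √3 (l(K) = -3 + √(-1 + 4) = -3 + √3)
p(n, S) = (3 + S)/(-3 + n + √3) (p(n, S) = (S + 3)/(n + (-3 + √3)) = (3 + S)/(-3 + n + √3))
F(d, C) = C + d
(F(-4, -2)*((6*p(4, -5))*5))*(-23) = ((-2 - 4)*((6*((3 - 5)/(-3 + 4 + √3)))*5))*(-23) = -6*6*(-2/(1 + √3))*5*(-23) = -6*(-12/(1 + √3))*5*(-23) = -(-360)/(1 + √3)*(-23) = (360/(1 + √3))*(-23) = -8280/(1 + √3)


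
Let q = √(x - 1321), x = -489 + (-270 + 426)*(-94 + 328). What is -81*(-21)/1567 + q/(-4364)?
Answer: 1701/1567 - √34694/4364 ≈ 1.0428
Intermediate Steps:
x = 36015 (x = -489 + 156*234 = -489 + 36504 = 36015)
q = √34694 (q = √(36015 - 1321) = √34694 ≈ 186.26)
-81*(-21)/1567 + q/(-4364) = -81*(-21)/1567 + √34694/(-4364) = -1*(-1701)*(1/1567) + √34694*(-1/4364) = 1701*(1/1567) - √34694/4364 = 1701/1567 - √34694/4364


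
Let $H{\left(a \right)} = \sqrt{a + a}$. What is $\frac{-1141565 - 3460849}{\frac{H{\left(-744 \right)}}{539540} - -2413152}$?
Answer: $- \frac{67356020136036915057600}{35316317633163325516831} + \frac{206932204130 i \sqrt{93}}{35316317633163325516831} \approx -1.9072 + 5.6506 \cdot 10^{-11} i$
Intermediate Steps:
$H{\left(a \right)} = \sqrt{2} \sqrt{a}$ ($H{\left(a \right)} = \sqrt{2 a} = \sqrt{2} \sqrt{a}$)
$\frac{-1141565 - 3460849}{\frac{H{\left(-744 \right)}}{539540} - -2413152} = \frac{-1141565 - 3460849}{\frac{\sqrt{2} \sqrt{-744}}{539540} - -2413152} = - \frac{4602414}{\sqrt{2} \cdot 2 i \sqrt{186} \cdot \frac{1}{539540} + 2413152} = - \frac{4602414}{4 i \sqrt{93} \cdot \frac{1}{539540} + 2413152} = - \frac{4602414}{\frac{i \sqrt{93}}{134885} + 2413152} = - \frac{4602414}{2413152 + \frac{i \sqrt{93}}{134885}}$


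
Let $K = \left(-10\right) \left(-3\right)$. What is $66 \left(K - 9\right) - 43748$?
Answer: $-42362$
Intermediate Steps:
$K = 30$
$66 \left(K - 9\right) - 43748 = 66 \left(30 - 9\right) - 43748 = 66 \cdot 21 - 43748 = 1386 - 43748 = -42362$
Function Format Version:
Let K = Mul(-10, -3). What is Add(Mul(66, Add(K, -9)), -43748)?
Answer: -42362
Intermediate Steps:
K = 30
Add(Mul(66, Add(K, -9)), -43748) = Add(Mul(66, Add(30, -9)), -43748) = Add(Mul(66, 21), -43748) = Add(1386, -43748) = -42362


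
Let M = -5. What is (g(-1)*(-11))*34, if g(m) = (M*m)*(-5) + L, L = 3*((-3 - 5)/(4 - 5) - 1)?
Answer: 1496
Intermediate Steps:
L = 21 (L = 3*(-8/(-1) - 1) = 3*(-8*(-1) - 1) = 3*(8 - 1) = 3*7 = 21)
g(m) = 21 + 25*m (g(m) = -5*m*(-5) + 21 = 25*m + 21 = 21 + 25*m)
(g(-1)*(-11))*34 = ((21 + 25*(-1))*(-11))*34 = ((21 - 25)*(-11))*34 = -4*(-11)*34 = 44*34 = 1496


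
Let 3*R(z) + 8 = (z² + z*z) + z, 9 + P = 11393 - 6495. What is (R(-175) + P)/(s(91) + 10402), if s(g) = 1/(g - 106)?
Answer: 378670/156029 ≈ 2.4269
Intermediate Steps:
P = 4889 (P = -9 + (11393 - 6495) = -9 + 4898 = 4889)
s(g) = 1/(-106 + g)
R(z) = -8/3 + z/3 + 2*z²/3 (R(z) = -8/3 + ((z² + z*z) + z)/3 = -8/3 + ((z² + z²) + z)/3 = -8/3 + (2*z² + z)/3 = -8/3 + (z + 2*z²)/3 = -8/3 + (z/3 + 2*z²/3) = -8/3 + z/3 + 2*z²/3)
(R(-175) + P)/(s(91) + 10402) = ((-8/3 + (⅓)*(-175) + (⅔)*(-175)²) + 4889)/(1/(-106 + 91) + 10402) = ((-8/3 - 175/3 + (⅔)*30625) + 4889)/(1/(-15) + 10402) = ((-8/3 - 175/3 + 61250/3) + 4889)/(-1/15 + 10402) = (61067/3 + 4889)/(156029/15) = (75734/3)*(15/156029) = 378670/156029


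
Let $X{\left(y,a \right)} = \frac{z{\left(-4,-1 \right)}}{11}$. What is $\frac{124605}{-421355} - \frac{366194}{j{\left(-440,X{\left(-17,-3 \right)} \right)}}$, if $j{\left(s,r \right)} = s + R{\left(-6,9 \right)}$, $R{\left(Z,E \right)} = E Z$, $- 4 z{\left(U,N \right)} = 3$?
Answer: $\frac{15423611800}{20814937} \approx 740.99$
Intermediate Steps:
$z{\left(U,N \right)} = - \frac{3}{4}$ ($z{\left(U,N \right)} = \left(- \frac{1}{4}\right) 3 = - \frac{3}{4}$)
$X{\left(y,a \right)} = - \frac{3}{44}$ ($X{\left(y,a \right)} = - \frac{3}{4 \cdot 11} = \left(- \frac{3}{4}\right) \frac{1}{11} = - \frac{3}{44}$)
$j{\left(s,r \right)} = -54 + s$ ($j{\left(s,r \right)} = s + 9 \left(-6\right) = s - 54 = -54 + s$)
$\frac{124605}{-421355} - \frac{366194}{j{\left(-440,X{\left(-17,-3 \right)} \right)}} = \frac{124605}{-421355} - \frac{366194}{-54 - 440} = 124605 \left(- \frac{1}{421355}\right) - \frac{366194}{-494} = - \frac{24921}{84271} - - \frac{183097}{247} = - \frac{24921}{84271} + \frac{183097}{247} = \frac{15423611800}{20814937}$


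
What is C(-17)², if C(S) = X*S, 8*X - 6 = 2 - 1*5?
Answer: 2601/64 ≈ 40.641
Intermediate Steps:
X = 3/8 (X = ¾ + (2 - 1*5)/8 = ¾ + (2 - 5)/8 = ¾ + (⅛)*(-3) = ¾ - 3/8 = 3/8 ≈ 0.37500)
C(S) = 3*S/8
C(-17)² = ((3/8)*(-17))² = (-51/8)² = 2601/64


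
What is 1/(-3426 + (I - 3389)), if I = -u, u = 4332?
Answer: -1/11147 ≈ -8.9710e-5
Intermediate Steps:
I = -4332 (I = -1*4332 = -4332)
1/(-3426 + (I - 3389)) = 1/(-3426 + (-4332 - 3389)) = 1/(-3426 - 7721) = 1/(-11147) = -1/11147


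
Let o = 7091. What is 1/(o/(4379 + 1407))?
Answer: 5786/7091 ≈ 0.81596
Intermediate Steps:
1/(o/(4379 + 1407)) = 1/(7091/(4379 + 1407)) = 1/(7091/5786) = 5786/7091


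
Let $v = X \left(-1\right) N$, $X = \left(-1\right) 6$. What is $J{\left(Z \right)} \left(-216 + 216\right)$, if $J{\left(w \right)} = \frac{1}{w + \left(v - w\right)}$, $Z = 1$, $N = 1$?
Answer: $0$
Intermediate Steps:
$X = -6$
$v = 6$ ($v = \left(-6\right) \left(-1\right) 1 = 6 \cdot 1 = 6$)
$J{\left(w \right)} = \frac{1}{6}$ ($J{\left(w \right)} = \frac{1}{w - \left(-6 + w\right)} = \frac{1}{6}$)
$J{\left(Z \right)} \left(-216 + 216\right) = \frac{-216 + 216}{6} = \frac{1}{6} \cdot 0 = 0$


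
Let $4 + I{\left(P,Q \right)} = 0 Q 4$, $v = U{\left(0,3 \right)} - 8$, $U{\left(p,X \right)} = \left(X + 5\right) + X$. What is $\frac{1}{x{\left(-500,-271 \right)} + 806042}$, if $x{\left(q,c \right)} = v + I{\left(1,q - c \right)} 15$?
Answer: $\frac{1}{805985} \approx 1.2407 \cdot 10^{-6}$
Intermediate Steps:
$U{\left(p,X \right)} = 5 + 2 X$ ($U{\left(p,X \right)} = \left(5 + X\right) + X = 5 + 2 X$)
$v = 3$ ($v = \left(5 + 2 \cdot 3\right) - 8 = \left(5 + 6\right) - 8 = 11 - 8 = 3$)
$I{\left(P,Q \right)} = -4$ ($I{\left(P,Q \right)} = -4 + 0 Q 4 = -4 + 0 \cdot 4 = -4 + 0 = -4$)
$x{\left(q,c \right)} = -57$ ($x{\left(q,c \right)} = 3 - 60 = -57$)
$\frac{1}{x{\left(-500,-271 \right)} + 806042} = \frac{1}{-57 + 806042} = \frac{1}{805985}$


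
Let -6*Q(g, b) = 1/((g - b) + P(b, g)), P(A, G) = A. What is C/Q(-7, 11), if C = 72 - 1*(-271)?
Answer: 14406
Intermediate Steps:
C = 343 (C = 72 + 271 = 343)
Q(g, b) = -1/(6*g) (Q(g, b) = -1/(6*((g - b) + b)) = -1/(6*g))
C/Q(-7, 11) = 343/((-⅙/(-7))) = 343/((-⅙*(-⅐))) = 343/(1/42) = 343*42 = 14406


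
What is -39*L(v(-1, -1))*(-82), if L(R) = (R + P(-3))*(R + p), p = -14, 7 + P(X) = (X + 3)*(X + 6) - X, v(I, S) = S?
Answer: 239850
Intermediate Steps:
P(X) = -7 - X + (3 + X)*(6 + X) (P(X) = -7 + ((X + 3)*(X + 6) - X) = -7 + ((3 + X)*(6 + X) - X) = -7 + (-X + (3 + X)*(6 + X)) = -7 - X + (3 + X)*(6 + X))
L(R) = (-14 + R)*(-4 + R) (L(R) = (R + (11 + (-3)**2 + 8*(-3)))*(R - 14) = (R + (11 + 9 - 24))*(-14 + R) = (R - 4)*(-14 + R) = (-4 + R)*(-14 + R) = (-14 + R)*(-4 + R))
-39*L(v(-1, -1))*(-82) = -39*(56 + (-1)**2 - 18*(-1))*(-82) = -39*(56 + 1 + 18)*(-82) = -39*75*(-82) = -2925*(-82) = 239850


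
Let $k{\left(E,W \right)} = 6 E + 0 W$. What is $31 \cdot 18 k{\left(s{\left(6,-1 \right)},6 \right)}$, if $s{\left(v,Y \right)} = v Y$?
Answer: $-20088$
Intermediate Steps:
$s{\left(v,Y \right)} = Y v$
$k{\left(E,W \right)} = 6 E$ ($k{\left(E,W \right)} = 6 E + 0 = 6 E$)
$31 \cdot 18 k{\left(s{\left(6,-1 \right)},6 \right)} = 31 \cdot 18 \cdot 6 \left(\left(-1\right) 6\right) = 558 \cdot 6 \left(-6\right) = 558 \left(-36\right) = -20088$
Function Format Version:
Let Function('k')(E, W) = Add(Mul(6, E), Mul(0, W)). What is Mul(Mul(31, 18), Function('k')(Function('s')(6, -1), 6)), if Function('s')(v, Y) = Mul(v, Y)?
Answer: -20088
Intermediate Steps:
Function('s')(v, Y) = Mul(Y, v)
Function('k')(E, W) = Mul(6, E) (Function('k')(E, W) = Add(Mul(6, E), 0) = Mul(6, E))
Mul(Mul(31, 18), Function('k')(Function('s')(6, -1), 6)) = Mul(Mul(31, 18), Mul(6, Mul(-1, 6))) = Mul(558, Mul(6, -6)) = Mul(558, -36) = -20088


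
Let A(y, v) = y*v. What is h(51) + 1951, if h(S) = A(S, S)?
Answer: 4552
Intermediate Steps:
A(y, v) = v*y
h(S) = S² (h(S) = S*S = S²)
h(51) + 1951 = 51² + 1951 = 2601 + 1951 = 4552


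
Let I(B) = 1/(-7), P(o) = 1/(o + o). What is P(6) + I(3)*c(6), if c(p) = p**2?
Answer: -425/84 ≈ -5.0595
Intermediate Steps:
P(o) = 1/(2*o)
I(B) = -1/7
P(6) + I(3)*c(6) = (1/2)/6 - 1/7*6**2 = (1/2)*(1/6) - 1/7*36 = 1/12 - 36/7 = -425/84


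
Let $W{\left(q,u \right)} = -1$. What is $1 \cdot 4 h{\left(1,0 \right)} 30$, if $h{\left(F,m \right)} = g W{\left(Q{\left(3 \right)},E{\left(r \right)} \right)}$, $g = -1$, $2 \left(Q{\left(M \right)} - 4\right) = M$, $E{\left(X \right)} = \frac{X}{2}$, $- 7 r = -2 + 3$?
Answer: $120$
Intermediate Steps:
$r = - \frac{1}{7}$ ($r = - \frac{-2 + 3}{7} = \left(- \frac{1}{7}\right) 1 = - \frac{1}{7} \approx -0.14286$)
$E{\left(X \right)} = \frac{X}{2}$ ($E{\left(X \right)} = X \frac{1}{2} = \frac{X}{2}$)
$Q{\left(M \right)} = 4 + \frac{M}{2}$
$h{\left(F,m \right)} = 1$ ($h{\left(F,m \right)} = \left(-1\right) \left(-1\right) = 1$)
$1 \cdot 4 h{\left(1,0 \right)} 30 = 1 \cdot 4 \cdot 1 \cdot 30 = 4 \cdot 1 \cdot 30 = 4 \cdot 30 = 120$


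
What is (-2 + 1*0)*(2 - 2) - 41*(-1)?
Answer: 41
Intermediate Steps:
(-2 + 1*0)*(2 - 2) - 41*(-1) = (-2 + 0)*0 + 41 = -2*0 + 41 = 0 + 41 = 41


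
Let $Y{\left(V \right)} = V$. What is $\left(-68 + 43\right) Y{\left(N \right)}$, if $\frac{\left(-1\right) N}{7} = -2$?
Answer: $-350$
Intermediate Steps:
$N = 14$ ($N = \left(-7\right) \left(-2\right) = 14$)
$\left(-68 + 43\right) Y{\left(N \right)} = \left(-68 + 43\right) 14 = \left(-25\right) 14 = -350$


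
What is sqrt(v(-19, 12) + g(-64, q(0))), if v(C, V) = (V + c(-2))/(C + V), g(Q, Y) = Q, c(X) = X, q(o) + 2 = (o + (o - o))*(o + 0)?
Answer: I*sqrt(3206)/7 ≈ 8.0888*I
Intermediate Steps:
q(o) = -2 + o**2 (q(o) = -2 + (o + (o - o))*(o + 0) = -2 + (o + 0)*o = -2 + o*o = -2 + o**2)
v(C, V) = (-2 + V)/(C + V) (v(C, V) = (V - 2)/(C + V) = (-2 + V)/(C + V))
sqrt(v(-19, 12) + g(-64, q(0))) = sqrt((-2 + 12)/(-19 + 12) - 64) = sqrt(10/(-7) - 64) = sqrt(-1/7*10 - 64) = sqrt(-10/7 - 64) = sqrt(-458/7) = I*sqrt(3206)/7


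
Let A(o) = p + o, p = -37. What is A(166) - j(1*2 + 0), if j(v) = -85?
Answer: 214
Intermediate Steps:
A(o) = -37 + o
A(166) - j(1*2 + 0) = (-37 + 166) - 1*(-85) = 129 + 85 = 214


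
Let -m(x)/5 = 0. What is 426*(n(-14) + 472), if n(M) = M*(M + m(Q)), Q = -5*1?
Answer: 284568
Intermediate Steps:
Q = -5
m(x) = 0 (m(x) = -5*0 = 0)
n(M) = M**2 (n(M) = M*(M + 0) = M*M = M**2)
426*(n(-14) + 472) = 426*((-14)**2 + 472) = 426*(196 + 472) = 426*668 = 284568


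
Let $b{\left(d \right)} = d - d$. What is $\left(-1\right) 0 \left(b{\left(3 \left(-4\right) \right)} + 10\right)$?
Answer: $0$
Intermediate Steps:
$b{\left(d \right)} = 0$
$\left(-1\right) 0 \left(b{\left(3 \left(-4\right) \right)} + 10\right) = \left(-1\right) 0 \left(0 + 10\right) = 0 \cdot 10 = 0$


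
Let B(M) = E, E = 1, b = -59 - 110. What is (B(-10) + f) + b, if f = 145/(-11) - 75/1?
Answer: -2818/11 ≈ -256.18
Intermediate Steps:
b = -169
B(M) = 1
f = -970/11 (f = 145*(-1/11) - 75*1 = -145/11 - 75 = -970/11 ≈ -88.182)
(B(-10) + f) + b = (1 - 970/11) - 169 = -959/11 - 169 = -2818/11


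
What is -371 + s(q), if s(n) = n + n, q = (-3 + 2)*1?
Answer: -373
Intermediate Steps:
q = -1 (q = -1*1 = -1)
s(n) = 2*n
-371 + s(q) = -371 + 2*(-1) = -371 - 2 = -373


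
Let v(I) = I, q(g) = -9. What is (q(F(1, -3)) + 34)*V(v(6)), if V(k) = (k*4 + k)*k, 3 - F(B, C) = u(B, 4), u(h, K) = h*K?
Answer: 4500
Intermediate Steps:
u(h, K) = K*h
F(B, C) = 3 - 4*B
V(k) = 5*k**2 (V(k) = (4*k + k)*k = (5*k)*k = 5*k**2)
(q(F(1, -3)) + 34)*V(v(6)) = (-9 + 34)*(5*6**2) = 25*(5*36) = 25*180 = 4500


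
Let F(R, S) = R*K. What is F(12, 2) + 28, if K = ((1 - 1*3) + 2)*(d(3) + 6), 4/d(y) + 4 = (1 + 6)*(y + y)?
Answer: 28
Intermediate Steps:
d(y) = 4/(-4 + 14*y) (d(y) = 4/(-4 + (1 + 6)*(y + y)) = 4/(-4 + 7*(2*y)) = 4/(-4 + 14*y))
K = 0 (K = ((1 - 1*3) + 2)*(2/(-2 + 7*3) + 6) = ((1 - 3) + 2)*(2/(-2 + 21) + 6) = (-2 + 2)*(2/19 + 6) = 0*(2*(1/19) + 6) = 0*(2/19 + 6) = 0*(116/19) = 0)
F(R, S) = 0 (F(R, S) = R*0 = 0)
F(12, 2) + 28 = 0 + 28 = 28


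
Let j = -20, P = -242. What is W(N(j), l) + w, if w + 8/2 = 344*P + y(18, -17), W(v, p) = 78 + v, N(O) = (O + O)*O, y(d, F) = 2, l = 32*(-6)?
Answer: -82372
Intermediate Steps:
l = -192
N(O) = 2*O**2 (N(O) = (2*O)*O = 2*O**2)
w = -83250 (w = -4 + (344*(-242) + 2) = -4 + (-83248 + 2) = -4 - 83246 = -83250)
W(N(j), l) + w = (78 + 2*(-20)**2) - 83250 = (78 + 2*400) - 83250 = (78 + 800) - 83250 = 878 - 83250 = -82372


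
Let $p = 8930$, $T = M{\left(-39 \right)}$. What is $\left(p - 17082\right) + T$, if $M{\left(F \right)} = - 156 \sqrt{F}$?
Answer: $-8152 - 156 i \sqrt{39} \approx -8152.0 - 974.22 i$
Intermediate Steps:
$T = - 156 i \sqrt{39}$ ($T = - 156 \sqrt{-39} = - 156 i \sqrt{39} \approx - 974.22 i$)
$\left(p - 17082\right) + T = \left(8930 - 17082\right) - 156 i \sqrt{39} = -8152 - 156 i \sqrt{39}$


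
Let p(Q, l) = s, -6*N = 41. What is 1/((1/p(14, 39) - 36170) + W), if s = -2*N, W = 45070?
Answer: 41/364903 ≈ 0.00011236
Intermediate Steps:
N = -41/6 (N = -⅙*41 = -41/6 ≈ -6.8333)
s = 41/3 (s = -2*(-41/6) = 41/3 ≈ 13.667)
p(Q, l) = 41/3
1/((1/p(14, 39) - 36170) + W) = 1/((1/(41/3) - 36170) + 45070) = 1/((3/41 - 36170) + 45070) = 1/(-1482967/41 + 45070) = 1/(364903/41) = 41/364903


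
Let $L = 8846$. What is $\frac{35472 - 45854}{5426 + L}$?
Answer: $- \frac{5191}{7136} \approx -0.72744$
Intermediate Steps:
$\frac{35472 - 45854}{5426 + L} = \frac{35472 - 45854}{5426 + 8846} = - \frac{10382}{14272} = \left(-10382\right) \frac{1}{14272} = - \frac{5191}{7136}$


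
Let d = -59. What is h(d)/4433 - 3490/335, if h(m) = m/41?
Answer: -126867547/12177451 ≈ -10.418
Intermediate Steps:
h(m) = m/41 (h(m) = m*(1/41) = m/41)
h(d)/4433 - 3490/335 = ((1/41)*(-59))/4433 - 3490/335 = -59/41*1/4433 - 3490*1/335 = -59/181753 - 698/67 = -126867547/12177451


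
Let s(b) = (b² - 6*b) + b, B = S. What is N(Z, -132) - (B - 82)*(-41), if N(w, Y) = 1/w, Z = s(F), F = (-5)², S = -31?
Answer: -2316499/500 ≈ -4633.0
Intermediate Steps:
B = -31
F = 25
s(b) = b² - 5*b
Z = 500 (Z = 25*(-5 + 25) = 25*20 = 500)
N(Z, -132) - (B - 82)*(-41) = 1/500 - (-31 - 82)*(-41) = 1/500 - (-113)*(-41) = 1/500 - 1*4633 = 1/500 - 4633 = -2316499/500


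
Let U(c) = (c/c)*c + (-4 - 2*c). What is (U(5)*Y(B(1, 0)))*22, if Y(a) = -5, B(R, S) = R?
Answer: 990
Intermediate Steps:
U(c) = -4 - c (U(c) = 1*c + (-4 - 2*c) = c + (-4 - 2*c) = -4 - c)
(U(5)*Y(B(1, 0)))*22 = ((-4 - 1*5)*(-5))*22 = ((-4 - 5)*(-5))*22 = -9*(-5)*22 = 45*22 = 990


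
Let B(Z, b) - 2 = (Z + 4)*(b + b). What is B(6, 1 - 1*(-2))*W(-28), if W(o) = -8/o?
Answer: 124/7 ≈ 17.714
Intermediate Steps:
B(Z, b) = 2 + 2*b*(4 + Z) (B(Z, b) = 2 + (Z + 4)*(b + b) = 2 + (4 + Z)*(2*b) = 2 + 2*b*(4 + Z))
B(6, 1 - 1*(-2))*W(-28) = (2 + 8*(1 - 1*(-2)) + 2*6*(1 - 1*(-2)))*(-8/(-28)) = (2 + 8*(1 + 2) + 2*6*(1 + 2))*(-8*(-1/28)) = (2 + 8*3 + 2*6*3)*(2/7) = (2 + 24 + 36)*(2/7) = 62*(2/7) = 124/7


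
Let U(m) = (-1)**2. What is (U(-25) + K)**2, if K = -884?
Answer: 779689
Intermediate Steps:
U(m) = 1
(U(-25) + K)**2 = (1 - 884)**2 = (-883)**2 = 779689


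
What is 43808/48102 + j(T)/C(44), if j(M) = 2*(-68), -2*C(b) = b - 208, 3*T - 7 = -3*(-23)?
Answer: -737404/986091 ≈ -0.74781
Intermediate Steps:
T = 76/3 (T = 7/3 + (-3*(-23))/3 = 7/3 + (1/3)*69 = 7/3 + 23 = 76/3 ≈ 25.333)
C(b) = 104 - b/2 (C(b) = -(b - 208)/2 = -(-208 + b)/2 = 104 - b/2)
j(M) = -136
43808/48102 + j(T)/C(44) = 43808/48102 - 136/(104 - 1/2*44) = 43808*(1/48102) - 136/(104 - 22) = 21904/24051 - 136/82 = 21904/24051 - 136*1/82 = 21904/24051 - 68/41 = -737404/986091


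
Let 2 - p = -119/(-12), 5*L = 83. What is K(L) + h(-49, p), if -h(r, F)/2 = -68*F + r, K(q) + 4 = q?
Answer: -14491/15 ≈ -966.07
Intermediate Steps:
L = 83/5 (L = (⅕)*83 = 83/5 ≈ 16.600)
K(q) = -4 + q
p = -95/12 (p = 2 - (-119)/(-12) = 2 - (-119)*(-1)/12 = 2 - 1*119/12 = 2 - 119/12 = -95/12 ≈ -7.9167)
h(r, F) = -2*r + 136*F (h(r, F) = -2*(-68*F + r) = -2*(r - 68*F) = -2*r + 136*F)
K(L) + h(-49, p) = (-4 + 83/5) + (-2*(-49) + 136*(-95/12)) = 63/5 + (98 - 3230/3) = 63/5 - 2936/3 = -14491/15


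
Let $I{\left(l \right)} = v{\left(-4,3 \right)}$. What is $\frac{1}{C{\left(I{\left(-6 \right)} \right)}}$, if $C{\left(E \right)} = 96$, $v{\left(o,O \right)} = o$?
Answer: $\frac{1}{96} \approx 0.010417$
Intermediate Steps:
$I{\left(l \right)} = -4$
$\frac{1}{C{\left(I{\left(-6 \right)} \right)}} = \frac{1}{96}$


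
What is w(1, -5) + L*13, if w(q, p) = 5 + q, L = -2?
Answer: -20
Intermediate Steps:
w(1, -5) + L*13 = (5 + 1) - 2*13 = 6 - 26 = -20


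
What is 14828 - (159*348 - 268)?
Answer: -40236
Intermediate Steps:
14828 - (159*348 - 268) = 14828 - (55332 - 268) = 14828 - 1*55064 = 14828 - 55064 = -40236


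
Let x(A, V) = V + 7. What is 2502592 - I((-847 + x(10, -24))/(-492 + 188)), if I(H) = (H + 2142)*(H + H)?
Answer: 899034496/361 ≈ 2.4904e+6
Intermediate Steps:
x(A, V) = 7 + V
I(H) = 2*H*(2142 + H) (I(H) = (2142 + H)*(2*H) = 2*H*(2142 + H))
2502592 - I((-847 + x(10, -24))/(-492 + 188)) = 2502592 - 2*(-847 + (7 - 24))/(-492 + 188)*(2142 + (-847 + (7 - 24))/(-492 + 188)) = 2502592 - 2*(-847 - 17)/(-304)*(2142 + (-847 - 17)/(-304)) = 2502592 - 2*(-864*(-1/304))*(2142 - 864*(-1/304)) = 2502592 - 2*54*(2142 + 54/19)/19 = 2502592 - 2*54*40752/(19*19) = 2502592 - 1*4401216/361 = 2502592 - 4401216/361 = 899034496/361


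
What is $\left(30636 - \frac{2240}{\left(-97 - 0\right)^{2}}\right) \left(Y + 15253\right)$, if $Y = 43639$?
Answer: $\frac{16975729952528}{9409} \approx 1.8042 \cdot 10^{9}$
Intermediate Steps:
$\left(30636 - \frac{2240}{\left(-97 - 0\right)^{2}}\right) \left(Y + 15253\right) = \left(30636 - \frac{2240}{\left(-97 - 0\right)^{2}}\right) \left(43639 + 15253\right) = \left(30636 - \frac{2240}{\left(-97 + \left(-27 + 27\right)\right)^{2}}\right) 58892 = \left(30636 - \frac{2240}{\left(-97 + 0\right)^{2}}\right) 58892 = \left(30636 - \frac{2240}{\left(-97\right)^{2}}\right) 58892 = \left(30636 - \frac{2240}{9409}\right) 58892 = \frac{288251884}{9409} \cdot 58892 = \frac{16975729952528}{9409}$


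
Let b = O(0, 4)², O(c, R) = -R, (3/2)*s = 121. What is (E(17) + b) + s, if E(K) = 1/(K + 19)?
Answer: 3481/36 ≈ 96.694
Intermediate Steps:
s = 242/3 (s = (⅔)*121 = 242/3 ≈ 80.667)
E(K) = 1/(19 + K)
b = 16 (b = (-1*4)² = (-4)² = 16)
(E(17) + b) + s = (1/(19 + 17) + 16) + 242/3 = (1/36 + 16) + 242/3 = 577/36 + 242/3 = 3481/36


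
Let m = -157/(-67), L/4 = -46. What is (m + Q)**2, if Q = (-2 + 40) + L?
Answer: 92640625/4489 ≈ 20637.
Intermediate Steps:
L = -184 (L = 4*(-46) = -184)
Q = -146 (Q = (-2 + 40) - 184 = 38 - 184 = -146)
m = 157/67 (m = -157*(-1/67) = 157/67 ≈ 2.3433)
(m + Q)**2 = (157/67 - 146)**2 = (-9625/67)**2 = 92640625/4489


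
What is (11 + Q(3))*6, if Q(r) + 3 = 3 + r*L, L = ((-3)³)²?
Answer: 13188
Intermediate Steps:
L = 729 (L = (-27)² = 729)
Q(r) = 729*r (Q(r) = -3 + (3 + r*729) = -3 + (3 + 729*r) = 729*r)
(11 + Q(3))*6 = (11 + 729*3)*6 = (11 + 2187)*6 = 2198*6 = 13188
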